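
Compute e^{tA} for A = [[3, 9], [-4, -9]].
e^{tA} = [[(6*t + 1)*e^{-3*t}, 9*t*e^{-3*t}], [-4*t*e^{-3*t}, (1 - 6*t)*e^{-3*t}]]

A has Jordan form J = [[-3, 1], [0, -3]] with A = PJP^{-1}, so e^{tA} = P e^{tJ} P^{-1}.

For a Jordan block J_k(λ), e^{tJ_k(λ)} = e^{λt} · (I + tN + t^2 N^2/2! + ... + t^{k-1} N^{k-1}/(k-1)!) where N is the nilpotent superdiagonal part.

Assembling the blocks and conjugating back gives the entries of e^{tA} as shown above.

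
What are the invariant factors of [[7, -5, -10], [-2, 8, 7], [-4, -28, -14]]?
The Jordan structure of A has elementary divisors (x + 3), (x - 2)^2. Arranging the block sizes at each eigenvalue in decreasing order and taking row products gives the invariant factors.

Invariant factors (smallest first, each dividing the next): (x - 2)^2(x + 3).

Check: the last factor (x - 2)^2(x + 3) is the minimal polynomial, and the product (x - 2)^2(x + 3) is the characteristic polynomial.

(x - 2)^2(x + 3)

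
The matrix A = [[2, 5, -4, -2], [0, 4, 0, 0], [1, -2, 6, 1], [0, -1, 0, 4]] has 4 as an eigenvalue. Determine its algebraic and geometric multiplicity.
The characteristic polynomial is (x - 4)^4, so the factor x - 4 appears with exponent 4: the algebraic multiplicity is 4.

rank(A - 4I) = 2, so the eigenspace has dimension 4 - 2 = 2: the geometric multiplicity is 2.

Since 2 < 4, A is not diagonalizable.

algebraic multiplicity 4, geometric multiplicity 2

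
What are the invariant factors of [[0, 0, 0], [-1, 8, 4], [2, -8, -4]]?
x^2(x - 4)

The Jordan structure of A has elementary divisors x^2, (x - 4). Arranging the block sizes at each eigenvalue in decreasing order and taking row products gives the invariant factors.

Invariant factors (smallest first, each dividing the next): x^2(x - 4).

Check: the last factor x^2(x - 4) is the minimal polynomial, and the product x^2(x - 4) is the characteristic polynomial.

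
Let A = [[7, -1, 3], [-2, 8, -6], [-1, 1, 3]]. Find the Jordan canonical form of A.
J = [[6, 1, 0], [0, 6, 0], [0, 0, 6]]

The characteristic polynomial is det(xI - A) = (x - 6)^3, so the eigenvalues are 6 (algebraic multiplicity 3).

For λ = 6: rank(A - 6I) = 1, rank((A - 6I)^2) = 0. The eigenspace has dimension 3 - 1 = 2, so there are 2 Jordan blocks; the rank sequence gives block sizes [2, 1].

Assembling the blocks gives the Jordan form J above.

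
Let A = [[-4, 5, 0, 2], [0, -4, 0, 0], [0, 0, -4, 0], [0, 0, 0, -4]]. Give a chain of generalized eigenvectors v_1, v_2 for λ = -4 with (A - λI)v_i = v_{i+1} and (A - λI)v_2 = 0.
We seek v_1 ∈ ker((A + 4I)^2) \ ker(A + 4I), then set v_{i+1} = (A + 4I) v_i.

One such chain is v_1 = [[1, 1, -2, -2]]^T, v_2 = [[1, 0, 0, 0]]^T. Check: (A + 4I) v_2 = [[0, 0, 0, 0]]^T = 0.

v_1 = [[1, 1, -2, -2]]^T, v_2 = [[1, 0, 0, 0]]^T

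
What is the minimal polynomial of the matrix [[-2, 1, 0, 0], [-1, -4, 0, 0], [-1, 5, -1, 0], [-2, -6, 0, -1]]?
The characteristic polynomial factors as (x + 1)^2(x + 3)^2. The minimal polynomial is ∏(x - λ)^{k_λ} where k_λ is the size of the largest Jordan block at λ.

For λ = -3: rank(A + 3I) = 3, and the largest Jordan block has size 2 (the smallest k with rank((A + 3I)^k) = rank((A + 3I)^(k+1))).
For λ = -1: rank(A + I) = 2, and the largest Jordan block has size 1 (the smallest k with rank((A + I)^k) = rank((A + I)^(k+1))).

So m_A(x) = (x + 1)(x + 3)^2.

m_A(x) = (x + 1)(x + 3)^2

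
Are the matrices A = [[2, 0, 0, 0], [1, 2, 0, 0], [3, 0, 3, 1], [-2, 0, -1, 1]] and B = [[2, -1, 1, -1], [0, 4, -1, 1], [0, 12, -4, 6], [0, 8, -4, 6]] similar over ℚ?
Two matrices over a field are similar if and only if they have the same invariant factors.

Both A and B have characteristic polynomial (x - 2)^4 and minimal polynomial (x - 2)^3. Computing further, both have invariant factors x - 2, (x - 2)^3. Hence A and B are similar.

Yes.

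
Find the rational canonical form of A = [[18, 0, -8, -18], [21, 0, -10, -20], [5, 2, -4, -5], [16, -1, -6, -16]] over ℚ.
R = [[0, 0, 0, -8], [1, 0, 0, -8], [0, 1, 0, -2], [0, 0, 1, -2]]

The invariant factors of A (the non-unit diagonal entries of the Smith normal form of xI - A over ℚ[x]) are (x + 2)(x^3 + 2x + 4), each dividing the next. The characteristic polynomial is their product, (x + 2)(x^3 + 2x + 4).

The rational canonical form is the block-diagonal matrix of companion matrices C(f_i):
R = [[0, 0, 0, -8], [1, 0, 0, -8], [0, 1, 0, -2], [0, 0, 1, -2]].

Note the characteristic polynomial does not split into linear factors over ℚ, so A has no Jordan form over ℚ; the rational canonical form exists over any field.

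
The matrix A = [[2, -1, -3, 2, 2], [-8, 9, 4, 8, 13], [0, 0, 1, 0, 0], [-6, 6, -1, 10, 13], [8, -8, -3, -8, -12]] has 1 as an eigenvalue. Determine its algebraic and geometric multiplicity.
The characteristic polynomial is x(x - 4)^2(x - 1)^2, so the factor x - 1 appears with exponent 2: the algebraic multiplicity is 2.

rank(A - I) = 4, so the eigenspace has dimension 5 - 4 = 1: the geometric multiplicity is 1.

Since 1 < 2, A is not diagonalizable.

algebraic multiplicity 2, geometric multiplicity 1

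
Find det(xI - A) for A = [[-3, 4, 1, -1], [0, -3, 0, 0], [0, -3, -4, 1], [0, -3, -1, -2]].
χ_A(x) = (x + 3)^4

xI - A = [[x + 3, -4, -1, 1], [0, x + 3, 0, 0], [0, 3, x + 4, -1], [0, 3, 1, x + 2]].

Expanding det(xI - A) along the first row:
det(xI - A) = + (x + 3)·det([[x + 3, 0, 0], [3, x + 4, -1], [3, 1, x + 2]]) - (-4)·det([[0, 0, 0], [0, x + 4, -1], [0, 1, x + 2]]) + (-1)·det([[0, x + 3, 0], [0, 3, -1], [0, 3, x + 2]]) - (1)·det([[0, x + 3, 0], [0, 3, x + 4], [0, 3, 1]]).

Evaluating gives χ_A(x) = x^4 + 12x^3 + 54x^2 + 108x + 81 = (x + 3)^4.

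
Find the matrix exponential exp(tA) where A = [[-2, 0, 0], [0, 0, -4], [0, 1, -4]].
e^{tA} = [[e^{-2*t}, 0, 0], [0, (2*t + 1)*e^{-2*t}, -4*t*e^{-2*t}], [0, t*e^{-2*t}, (1 - 2*t)*e^{-2*t}]]

A has Jordan form J = [[-2, 1, 0], [0, -2, 0], [0, 0, -2]] with A = PJP^{-1}, so e^{tA} = P e^{tJ} P^{-1}.

For a Jordan block J_k(λ), e^{tJ_k(λ)} = e^{λt} · (I + tN + t^2 N^2/2! + ... + t^{k-1} N^{k-1}/(k-1)!) where N is the nilpotent superdiagonal part.

Assembling the blocks and conjugating back gives the entries of e^{tA} as shown above.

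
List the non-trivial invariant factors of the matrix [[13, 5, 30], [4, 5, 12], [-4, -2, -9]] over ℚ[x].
x - 3, (x - 3)^2

The Jordan structure of A has elementary divisors (x - 3)^2, (x - 3). Arranging the block sizes at each eigenvalue in decreasing order and taking row products gives the invariant factors.

Invariant factors (smallest first, each dividing the next): x - 3, (x - 3)^2.

Check: the last factor (x - 3)^2 is the minimal polynomial, and the product (x - 3)^3 is the characteristic polynomial.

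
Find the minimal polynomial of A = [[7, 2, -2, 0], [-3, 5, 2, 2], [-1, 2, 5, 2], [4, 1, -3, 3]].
The characteristic polynomial factors as (x - 5)^4. The minimal polynomial is ∏(x - λ)^{k_λ} where k_λ is the size of the largest Jordan block at λ.

For λ = 5: rank(A - 5I) = 2, and the largest Jordan block has size 2 (the smallest k with rank((A - 5I)^k) = rank((A - 5I)^(k+1))).

So m_A(x) = (x - 5)^2.

m_A(x) = (x - 5)^2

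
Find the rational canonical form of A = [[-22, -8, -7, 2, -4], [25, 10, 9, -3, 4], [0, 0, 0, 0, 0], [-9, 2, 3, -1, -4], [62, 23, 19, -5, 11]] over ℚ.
R = [[0, -4, 0, 0, 0], [1, -1, 0, 0, 0], [0, 0, 0, 0, 0], [0, 0, 1, 0, -4], [0, 0, 0, 1, -1]]

The invariant factors of A (the non-unit diagonal entries of the Smith normal form of xI - A over ℚ[x]) are x^2 + x + 4, x(x^2 + x + 4), each dividing the next. The characteristic polynomial is their product, x(x^2 + x + 4)^2.

The rational canonical form is the block-diagonal matrix of companion matrices C(f_i):
R = [[0, -4, 0, 0, 0], [1, -1, 0, 0, 0], [0, 0, 0, 0, 0], [0, 0, 1, 0, -4], [0, 0, 0, 1, -1]].

Note the characteristic polynomial does not split into linear factors over ℚ, so A has no Jordan form over ℚ; the rational canonical form exists over any field.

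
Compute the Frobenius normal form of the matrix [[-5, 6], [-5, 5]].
R = [[0, -5], [1, 0]]

The invariant factors of A (the non-unit diagonal entries of the Smith normal form of xI - A over ℚ[x]) are x^2 + 5, each dividing the next. The characteristic polynomial is their product, x^2 + 5.

The rational canonical form is the block-diagonal matrix of companion matrices C(f_i):
R = [[0, -5], [1, 0]].

Note the characteristic polynomial does not split into linear factors over ℚ, so A has no Jordan form over ℚ; the rational canonical form exists over any field.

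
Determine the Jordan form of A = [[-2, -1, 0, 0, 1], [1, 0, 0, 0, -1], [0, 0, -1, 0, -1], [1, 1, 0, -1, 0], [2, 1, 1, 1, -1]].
The characteristic polynomial is det(xI - A) = (x + 1)^5, so the eigenvalues are -1 (algebraic multiplicity 5).

For λ = -1: rank(A + I) = 3, rank((A + I)^2) = 1, rank((A + I)^3) = 0. The eigenspace has dimension 5 - 3 = 2, so there are 2 Jordan blocks; the rank sequence gives block sizes [3, 2].

Assembling the blocks gives the Jordan form J above.

J = [[-1, 1, 0, 0, 0], [0, -1, 1, 0, 0], [0, 0, -1, 0, 0], [0, 0, 0, -1, 1], [0, 0, 0, 0, -1]]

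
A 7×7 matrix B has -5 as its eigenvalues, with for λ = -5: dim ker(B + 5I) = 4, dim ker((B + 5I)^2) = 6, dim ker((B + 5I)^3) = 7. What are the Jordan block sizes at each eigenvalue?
λ = -5: successive nullity increments [4, 2, 1] count blocks of size ≥ k; block sizes are [3, 2, 1, 1].

Jordan blocks: (-5, 3), (-5, 2), (-5, 1), (-5, 1)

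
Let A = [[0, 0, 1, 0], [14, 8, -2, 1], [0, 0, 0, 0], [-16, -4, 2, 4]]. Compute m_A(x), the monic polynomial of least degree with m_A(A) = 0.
The characteristic polynomial factors as x^2(x - 6)^2. The minimal polynomial is ∏(x - λ)^{k_λ} where k_λ is the size of the largest Jordan block at λ.

For λ = 0: rank(A) = 3, and the largest Jordan block has size 2 (the smallest k with rank(A^k) = rank(A^(k+1))).
For λ = 6: rank(A - 6I) = 3, and the largest Jordan block has size 2 (the smallest k with rank((A - 6I)^k) = rank((A - 6I)^(k+1))).

So m_A(x) = x^2(x - 6)^2.

m_A(x) = x^2(x - 6)^2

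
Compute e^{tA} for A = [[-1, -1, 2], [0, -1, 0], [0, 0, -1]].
A has Jordan form J = [[-1, 1, 0], [0, -1, 0], [0, 0, -1]] with A = PJP^{-1}, so e^{tA} = P e^{tJ} P^{-1}.

For a Jordan block J_k(λ), e^{tJ_k(λ)} = e^{λt} · (I + tN + t^2 N^2/2! + ... + t^{k-1} N^{k-1}/(k-1)!) where N is the nilpotent superdiagonal part.

Assembling the blocks and conjugating back gives the entries of e^{tA} as shown above.

e^{tA} = [[e^{-t}, -t*e^{-t}, 2*t*e^{-t}], [0, e^{-t}, 0], [0, 0, e^{-t}]]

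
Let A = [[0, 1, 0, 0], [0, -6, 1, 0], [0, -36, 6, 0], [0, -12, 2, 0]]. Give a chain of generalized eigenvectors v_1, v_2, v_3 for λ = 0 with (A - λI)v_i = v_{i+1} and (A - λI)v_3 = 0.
We seek v_1 ∈ ker(A^3) \ ker(A^2), then set v_{i+1} = A v_i.

One such chain is v_1 = [[0, 0, 1, 0]]^T, v_2 = [[0, 1, 6, 2]]^T, v_3 = [[1, 0, 0, 0]]^T. Check: A v_3 = [[0, 0, 0, 0]]^T = 0.

v_1 = [[0, 0, 1, 0]]^T, v_2 = [[0, 1, 6, 2]]^T, v_3 = [[1, 0, 0, 0]]^T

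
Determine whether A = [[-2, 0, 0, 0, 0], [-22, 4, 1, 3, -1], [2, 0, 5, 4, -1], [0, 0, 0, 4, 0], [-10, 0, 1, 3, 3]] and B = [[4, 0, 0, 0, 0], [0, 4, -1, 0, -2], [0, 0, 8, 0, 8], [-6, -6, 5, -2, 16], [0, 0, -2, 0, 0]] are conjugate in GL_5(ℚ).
No.

Both have characteristic polynomial (x - 4)^4(x + 2), but the minimal polynomial of A is (x - 4)^3(x + 2) while the minimal polynomial of B is (x - 4)^2(x + 2). The minimal polynomial is a similarity invariant, so A and B are not similar.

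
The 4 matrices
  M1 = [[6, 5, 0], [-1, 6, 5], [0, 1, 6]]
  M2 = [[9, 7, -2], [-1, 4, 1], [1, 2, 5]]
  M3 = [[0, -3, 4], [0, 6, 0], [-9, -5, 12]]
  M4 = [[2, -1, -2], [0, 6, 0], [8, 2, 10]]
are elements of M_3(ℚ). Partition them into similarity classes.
Characteristic polynomials: χ_{M1} = (x - 6)^3, χ_{M2} = (x - 6)^3, χ_{M3} = (x - 6)^3, χ_{M4} = (x - 6)^3.

{M1, M2, M3}: invariant factors (x - 6)^3.

{M4}: invariant factors x - 6, (x - 6)^2.

Matrices are similar if and only if their invariant-factor lists agree; the partition into similarity classes is {M1, M2, M3}, {M4}.

2 classes: {M1, M2, M3}, {M4}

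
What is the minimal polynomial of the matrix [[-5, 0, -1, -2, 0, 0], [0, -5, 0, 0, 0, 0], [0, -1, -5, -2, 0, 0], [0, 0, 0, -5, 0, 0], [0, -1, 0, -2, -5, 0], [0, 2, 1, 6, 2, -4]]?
The characteristic polynomial factors as (x + 4)(x + 5)^5. The minimal polynomial is ∏(x - λ)^{k_λ} where k_λ is the size of the largest Jordan block at λ.

For λ = -5: rank(A + 5I) = 3, and the largest Jordan block has size 3 (the smallest k with rank((A + 5I)^k) = rank((A + 5I)^(k+1))).
For λ = -4: rank(A + 4I) = 5, and the largest Jordan block has size 1 (the smallest k with rank((A + 4I)^k) = rank((A + 4I)^(k+1))).

So m_A(x) = (x + 4)(x + 5)^3.

m_A(x) = (x + 4)(x + 5)^3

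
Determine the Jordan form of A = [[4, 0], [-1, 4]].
J = [[4, 1], [0, 4]]

The characteristic polynomial is det(xI - A) = (x - 4)^2, so the eigenvalues are 4 (algebraic multiplicity 2).

For λ = 4: rank(A - 4I) = 1, rank((A - 4I)^2) = 0. The eigenspace has dimension 2 - 1 = 1, so there is 1 Jordan block; the rank sequence gives block sizes [2].

Assembling the blocks gives the Jordan form J above.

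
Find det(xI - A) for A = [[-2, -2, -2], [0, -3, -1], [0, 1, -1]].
χ_A(x) = (x + 2)^3

xI - A = [[x + 2, 2, 2], [0, x + 3, 1], [0, -1, x + 1]].

Expanding det(xI - A) along the first row:
det(xI - A) = + (x + 2)·det([[x + 3, 1], [-1, x + 1]]) - (2)·det([[0, 1], [0, x + 1]]) + (2)·det([[0, x + 3], [0, -1]]).

Evaluating gives χ_A(x) = x^3 + 6x^2 + 12x + 8 = (x + 2)^3.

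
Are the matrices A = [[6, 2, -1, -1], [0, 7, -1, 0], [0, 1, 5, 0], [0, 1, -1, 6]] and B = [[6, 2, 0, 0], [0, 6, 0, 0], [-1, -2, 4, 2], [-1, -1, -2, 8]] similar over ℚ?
Two matrices over a field are similar if and only if they have the same invariant factors.

Both A and B have characteristic polynomial (x - 6)^4 and minimal polynomial (x - 6)^2. Computing further, both have invariant factors (x - 6)^2, (x - 6)^2. Hence A and B are similar.

Yes.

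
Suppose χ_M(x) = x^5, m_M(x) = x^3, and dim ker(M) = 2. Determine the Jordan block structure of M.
Jordan blocks: (0, 3), (0, 2)

λ = 0: algebraic multiplicity 5 (exponent in χ_M), largest block size 3 (exponent in m_M), 2 blocks (geometric multiplicity). These force block sizes [3, 2].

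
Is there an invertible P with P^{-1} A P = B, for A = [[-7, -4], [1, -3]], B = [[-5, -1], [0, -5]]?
Yes.

Two matrices over a field are similar if and only if they have the same invariant factors.

Both A and B have characteristic polynomial (x + 5)^2 and minimal polynomial (x + 5)^2. Computing further, both have invariant factors (x + 5)^2. Hence A and B are similar.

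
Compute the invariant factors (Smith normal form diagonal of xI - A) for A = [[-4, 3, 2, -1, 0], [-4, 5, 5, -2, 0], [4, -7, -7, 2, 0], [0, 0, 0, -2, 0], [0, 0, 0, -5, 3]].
The Jordan structure of A has elementary divisors (x + 2)^3, (x + 2), (x - 3). Arranging the block sizes at each eigenvalue in decreasing order and taking row products gives the invariant factors.

Invariant factors (smallest first, each dividing the next): x + 2, (x - 3)(x + 2)^3.

Check: the last factor (x - 3)(x + 2)^3 is the minimal polynomial, and the product (x - 3)(x + 2)^4 is the characteristic polynomial.

x + 2, (x - 3)(x + 2)^3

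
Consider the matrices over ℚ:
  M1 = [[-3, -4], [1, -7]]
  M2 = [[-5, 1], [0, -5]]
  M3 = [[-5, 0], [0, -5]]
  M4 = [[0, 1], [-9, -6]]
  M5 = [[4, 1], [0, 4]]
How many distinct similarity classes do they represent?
Characteristic polynomials: χ_{M1} = (x + 5)^2, χ_{M2} = (x + 5)^2, χ_{M3} = (x + 5)^2, χ_{M4} = (x + 3)^2, χ_{M5} = (x - 4)^2.

{M1, M2}: invariant factors (x + 5)^2.

{M3}: invariant factors x + 5, x + 5.

{M4}: invariant factors (x + 3)^2.

{M5}: invariant factors (x - 4)^2.

Matrices are similar if and only if their invariant-factor lists agree; the partition into similarity classes is {M1, M2}, {M3}, {M4}, {M5}.

4 classes: {M1, M2}, {M3}, {M4}, {M5}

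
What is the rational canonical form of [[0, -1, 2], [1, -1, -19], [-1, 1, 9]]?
R = [[0, 0, -10], [1, 0, -13], [0, 1, 8]]

The invariant factors of A (the non-unit diagonal entries of the Smith normal form of xI - A over ℚ[x]) are (x - 5)(x^2 - 3x - 2), each dividing the next. The characteristic polynomial is their product, (x - 5)(x^2 - 3x - 2).

The rational canonical form is the block-diagonal matrix of companion matrices C(f_i):
R = [[0, 0, -10], [1, 0, -13], [0, 1, 8]].

Note the characteristic polynomial does not split into linear factors over ℚ, so A has no Jordan form over ℚ; the rational canonical form exists over any field.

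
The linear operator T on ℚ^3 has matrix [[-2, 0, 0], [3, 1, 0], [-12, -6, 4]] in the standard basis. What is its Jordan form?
The characteristic polynomial is det(xI - A) = (x - 4)(x - 1)(x + 2), so the eigenvalues are -2 (algebraic multiplicity 1), 1 (algebraic multiplicity 1), 4 (algebraic multiplicity 1).

For λ = -2: algebraic multiplicity 1 gives one 1×1 block.

For λ = 1: algebraic multiplicity 1 gives one 1×1 block.

For λ = 4: algebraic multiplicity 1 gives one 1×1 block.

Assembling the blocks gives the Jordan form J above.

J = [[-2, 0, 0], [0, 1, 0], [0, 0, 4]]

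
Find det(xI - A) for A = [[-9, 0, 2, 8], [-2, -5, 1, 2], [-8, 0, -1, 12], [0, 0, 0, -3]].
xI - A = [[x + 9, 0, -2, -8], [2, x + 5, -1, -2], [8, 0, x + 1, -12], [0, 0, 0, x + 3]].

Expanding det(xI - A) along the first row:
det(xI - A) = + (x + 9)·det([[x + 5, -1, -2], [0, x + 1, -12], [0, 0, x + 3]]) - (0)·det([[2, -1, -2], [8, x + 1, -12], [0, 0, x + 3]]) + (-2)·det([[2, x + 5, -2], [8, 0, -12], [0, 0, x + 3]]) - (-8)·det([[2, x + 5, -1], [8, 0, x + 1], [0, 0, 0]]).

Evaluating gives χ_A(x) = x^4 + 18x^3 + 120x^2 + 350x + 375 = (x + 3)(x + 5)^3.

χ_A(x) = (x + 3)(x + 5)^3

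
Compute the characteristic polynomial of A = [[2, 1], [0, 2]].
χ_A(x) = (x - 2)^2

xI - A = [[x - 2, -1], [0, x - 2]].

Expanding det(xI - A) along the first row:
det(xI - A) = + (x - 2)·det([[x - 2]]) - (-1)·det([[0]]).

Evaluating gives χ_A(x) = x^2 - 4x + 4 = (x - 2)^2.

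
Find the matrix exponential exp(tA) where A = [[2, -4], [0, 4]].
A has Jordan form J = [[2, 0], [0, 4]] with A = PJP^{-1}, so e^{tA} = P e^{tJ} P^{-1}.

For a Jordan block J_k(λ), e^{tJ_k(λ)} = e^{λt} · (I + tN + t^2 N^2/2! + ... + t^{k-1} N^{k-1}/(k-1)!) where N is the nilpotent superdiagonal part.

Assembling the blocks and conjugating back gives the entries of e^{tA} as shown above.

e^{tA} = [[e^{2*t}, 2*(1 - e^{2*t})*e^{2*t}], [0, e^{4*t}]]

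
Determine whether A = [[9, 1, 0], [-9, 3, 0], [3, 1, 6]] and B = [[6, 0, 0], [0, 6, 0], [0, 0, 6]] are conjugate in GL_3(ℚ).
Both have characteristic polynomial (x - 6)^3, but the minimal polynomial of A is (x - 6)^2 while the minimal polynomial of B is x - 6. The minimal polynomial is a similarity invariant, so A and B are not similar.

No.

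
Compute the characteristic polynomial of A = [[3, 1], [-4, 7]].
χ_A(x) = (x - 5)^2

xI - A = [[x - 3, -1], [4, x - 7]].

Expanding det(xI - A) along the first row:
det(xI - A) = + (x - 3)·det([[x - 7]]) - (-1)·det([[4]]).

Evaluating gives χ_A(x) = x^2 - 10x + 25 = (x - 5)^2.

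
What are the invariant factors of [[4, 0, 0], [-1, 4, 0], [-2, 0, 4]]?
x - 4, (x - 4)^2

The Jordan structure of A has elementary divisors (x - 4)^2, (x - 4). Arranging the block sizes at each eigenvalue in decreasing order and taking row products gives the invariant factors.

Invariant factors (smallest first, each dividing the next): x - 4, (x - 4)^2.

Check: the last factor (x - 4)^2 is the minimal polynomial, and the product (x - 4)^3 is the characteristic polynomial.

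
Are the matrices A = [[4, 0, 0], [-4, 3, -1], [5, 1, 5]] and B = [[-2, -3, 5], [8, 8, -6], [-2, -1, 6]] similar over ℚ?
Two matrices over a field are similar if and only if they have the same invariant factors.

Both A and B have characteristic polynomial (x - 4)^3 and minimal polynomial (x - 4)^3. Computing further, both have invariant factors (x - 4)^3. Hence A and B are similar.

Yes.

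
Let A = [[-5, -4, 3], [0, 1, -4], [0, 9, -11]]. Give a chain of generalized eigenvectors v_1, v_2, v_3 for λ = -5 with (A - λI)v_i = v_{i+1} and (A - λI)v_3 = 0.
v_1 = [[2, 5, 7]]^T, v_2 = [[1, 2, 3]]^T, v_3 = [[1, 0, 0]]^T

We seek v_1 ∈ ker((A + 5I)^3) \ ker((A + 5I)^2), then set v_{i+1} = (A + 5I) v_i.

One such chain is v_1 = [[2, 5, 7]]^T, v_2 = [[1, 2, 3]]^T, v_3 = [[1, 0, 0]]^T. Check: (A + 5I) v_3 = [[0, 0, 0]]^T = 0.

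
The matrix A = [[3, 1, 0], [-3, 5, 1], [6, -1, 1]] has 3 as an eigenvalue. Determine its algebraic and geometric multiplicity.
The characteristic polynomial is (x - 3)^3, so the factor x - 3 appears with exponent 3: the algebraic multiplicity is 3.

rank(A - 3I) = 2, so the eigenspace has dimension 3 - 2 = 1: the geometric multiplicity is 1.

Since 1 < 3, A is not diagonalizable.

algebraic multiplicity 3, geometric multiplicity 1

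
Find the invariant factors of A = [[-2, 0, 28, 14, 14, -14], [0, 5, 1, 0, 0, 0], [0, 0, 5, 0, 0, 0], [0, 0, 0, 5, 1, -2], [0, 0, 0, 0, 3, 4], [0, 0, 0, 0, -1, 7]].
The Jordan structure of A has elementary divisors (x + 2), (x - 5)^2, (x - 5)^2, (x - 5). Arranging the block sizes at each eigenvalue in decreasing order and taking row products gives the invariant factors.

Invariant factors (smallest first, each dividing the next): x - 5, (x - 5)^2, (x - 5)^2(x + 2).

Check: the last factor (x - 5)^2(x + 2) is the minimal polynomial, and the product (x - 5)^5(x + 2) is the characteristic polynomial.

x - 5, (x - 5)^2, (x - 5)^2(x + 2)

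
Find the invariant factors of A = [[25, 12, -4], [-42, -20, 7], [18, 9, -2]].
The Jordan structure of A has elementary divisors (x - 1)^2, (x - 1). Arranging the block sizes at each eigenvalue in decreasing order and taking row products gives the invariant factors.

Invariant factors (smallest first, each dividing the next): x - 1, (x - 1)^2.

Check: the last factor (x - 1)^2 is the minimal polynomial, and the product (x - 1)^3 is the characteristic polynomial.

x - 1, (x - 1)^2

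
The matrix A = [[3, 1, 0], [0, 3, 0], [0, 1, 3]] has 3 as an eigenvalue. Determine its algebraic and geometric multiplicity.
The characteristic polynomial is (x - 3)^3, so the factor x - 3 appears with exponent 3: the algebraic multiplicity is 3.

rank(A - 3I) = 1, so the eigenspace has dimension 3 - 1 = 2: the geometric multiplicity is 2.

Since 2 < 3, A is not diagonalizable.

algebraic multiplicity 3, geometric multiplicity 2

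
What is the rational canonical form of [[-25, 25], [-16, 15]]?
The invariant factors of A (the non-unit diagonal entries of the Smith normal form of xI - A over ℚ[x]) are (x + 5)^2, each dividing the next. The characteristic polynomial is their product, (x + 5)^2.

The rational canonical form is the block-diagonal matrix of companion matrices C(f_i):
R = [[0, -25], [1, -10]].

R = [[0, -25], [1, -10]]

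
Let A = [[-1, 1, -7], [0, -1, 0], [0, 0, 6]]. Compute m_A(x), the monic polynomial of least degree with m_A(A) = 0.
m_A(x) = (x - 6)(x + 1)^2

The characteristic polynomial factors as (x - 6)(x + 1)^2. The minimal polynomial is ∏(x - λ)^{k_λ} where k_λ is the size of the largest Jordan block at λ.

For λ = -1: rank(A + I) = 2, and the largest Jordan block has size 2 (the smallest k with rank((A + I)^k) = rank((A + I)^(k+1))).
For λ = 6: rank(A - 6I) = 2, and the largest Jordan block has size 1 (the smallest k with rank((A - 6I)^k) = rank((A - 6I)^(k+1))).

So m_A(x) = (x - 6)(x + 1)^2.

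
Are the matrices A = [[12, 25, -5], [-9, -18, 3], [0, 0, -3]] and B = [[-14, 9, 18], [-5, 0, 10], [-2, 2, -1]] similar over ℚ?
No.

trace(A) = -9 but trace(B) = -15. The trace is a similarity invariant, so A and B are not similar.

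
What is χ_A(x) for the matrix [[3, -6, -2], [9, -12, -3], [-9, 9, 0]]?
χ_A(x) = (x + 3)^3

xI - A = [[x - 3, 6, 2], [-9, x + 12, 3], [9, -9, x]].

Expanding det(xI - A) along the first row:
det(xI - A) = + (x - 3)·det([[x + 12, 3], [-9, x]]) - (6)·det([[-9, 3], [9, x]]) + (2)·det([[-9, x + 12], [9, -9]]).

Evaluating gives χ_A(x) = x^3 + 9x^2 + 27x + 27 = (x + 3)^3.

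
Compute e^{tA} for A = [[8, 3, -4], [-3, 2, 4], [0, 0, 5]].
e^{tA} = [[(3*t + 1)*e^{5*t}, 3*t*e^{5*t}, -4*t*e^{5*t}], [-3*t*e^{5*t}, (1 - 3*t)*e^{5*t}, 4*t*e^{5*t}], [0, 0, e^{5*t}]]

A has Jordan form J = [[5, 1, 0], [0, 5, 0], [0, 0, 5]] with A = PJP^{-1}, so e^{tA} = P e^{tJ} P^{-1}.

For a Jordan block J_k(λ), e^{tJ_k(λ)} = e^{λt} · (I + tN + t^2 N^2/2! + ... + t^{k-1} N^{k-1}/(k-1)!) where N is the nilpotent superdiagonal part.

Assembling the blocks and conjugating back gives the entries of e^{tA} as shown above.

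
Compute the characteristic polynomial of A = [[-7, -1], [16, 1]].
xI - A = [[x + 7, 1], [-16, x - 1]].

Expanding det(xI - A) along the first row:
det(xI - A) = + (x + 7)·det([[x - 1]]) - (1)·det([[-16]]).

Evaluating gives χ_A(x) = x^2 + 6x + 9 = (x + 3)^2.

χ_A(x) = (x + 3)^2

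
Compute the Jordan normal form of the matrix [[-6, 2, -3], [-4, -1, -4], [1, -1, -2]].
The characteristic polynomial is det(xI - A) = (x + 3)^3, so the eigenvalues are -3 (algebraic multiplicity 3).

For λ = -3: rank(A + 3I) = 2, rank((A + 3I)^2) = 1, rank((A + 3I)^3) = 0. The eigenspace has dimension 3 - 2 = 1, so there is 1 Jordan block; the rank sequence gives block sizes [3].

Assembling the blocks gives the Jordan form J above.

J = [[-3, 1, 0], [0, -3, 1], [0, 0, -3]]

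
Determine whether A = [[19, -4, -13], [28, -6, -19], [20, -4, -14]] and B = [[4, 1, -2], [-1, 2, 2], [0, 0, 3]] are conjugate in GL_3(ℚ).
trace(A) = -1 but trace(B) = 9. The trace is a similarity invariant, so A and B are not similar.

No.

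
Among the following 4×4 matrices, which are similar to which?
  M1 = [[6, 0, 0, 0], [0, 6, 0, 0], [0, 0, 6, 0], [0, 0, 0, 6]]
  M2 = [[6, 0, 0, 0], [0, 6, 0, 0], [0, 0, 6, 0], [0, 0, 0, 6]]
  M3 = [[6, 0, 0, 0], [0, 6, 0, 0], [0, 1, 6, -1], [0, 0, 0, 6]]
2 classes: {M1, M2}, {M3}

Characteristic polynomials: χ_{M1} = (x - 6)^4, χ_{M2} = (x - 6)^4, χ_{M3} = (x - 6)^4.

{M1, M2}: invariant factors x - 6, x - 6, x - 6, x - 6.

{M3}: invariant factors x - 6, x - 6, (x - 6)^2.

Matrices are similar if and only if their invariant-factor lists agree; the partition into similarity classes is {M1, M2}, {M3}.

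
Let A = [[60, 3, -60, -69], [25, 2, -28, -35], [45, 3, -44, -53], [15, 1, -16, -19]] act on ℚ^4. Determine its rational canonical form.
The invariant factors of A (the non-unit diagonal entries of the Smith normal form of xI - A over ℚ[x]) are (x - 4)(x + 3)(x^2 + 2x - 5), each dividing the next. The characteristic polynomial is their product, (x - 4)(x + 3)(x^2 + 2x - 5).

The rational canonical form is the block-diagonal matrix of companion matrices C(f_i):
R = [[0, 0, 0, -60], [1, 0, 0, 19], [0, 1, 0, 19], [0, 0, 1, -1]].

Note the characteristic polynomial does not split into linear factors over ℚ, so A has no Jordan form over ℚ; the rational canonical form exists over any field.

R = [[0, 0, 0, -60], [1, 0, 0, 19], [0, 1, 0, 19], [0, 0, 1, -1]]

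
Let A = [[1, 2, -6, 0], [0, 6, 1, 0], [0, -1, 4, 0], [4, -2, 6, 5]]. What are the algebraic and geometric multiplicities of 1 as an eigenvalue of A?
The characteristic polynomial is (x - 5)^3(x - 1), so the factor x - 1 appears with exponent 1: the algebraic multiplicity is 1.

rank(A - I) = 3, so the eigenspace has dimension 4 - 3 = 1: the geometric multiplicity is 1.

algebraic multiplicity 1, geometric multiplicity 1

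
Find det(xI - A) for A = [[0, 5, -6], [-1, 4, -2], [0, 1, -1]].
χ_A(x) = (x - 1)^3

xI - A = [[x, -5, 6], [1, x - 4, 2], [0, -1, x + 1]].

Expanding det(xI - A) along the first row:
det(xI - A) = + (x)·det([[x - 4, 2], [-1, x + 1]]) - (-5)·det([[1, 2], [0, x + 1]]) + (6)·det([[1, x - 4], [0, -1]]).

Evaluating gives χ_A(x) = x^3 - 3x^2 + 3x - 1 = (x - 1)^3.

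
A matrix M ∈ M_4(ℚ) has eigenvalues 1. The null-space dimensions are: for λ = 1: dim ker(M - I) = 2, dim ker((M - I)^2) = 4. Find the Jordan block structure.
λ = 1: successive nullity increments [2, 2] count blocks of size ≥ k; block sizes are [2, 2].

Jordan blocks: (1, 2), (1, 2)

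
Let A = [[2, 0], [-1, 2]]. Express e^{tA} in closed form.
e^{tA} = [[e^{2*t}, 0], [-t*e^{2*t}, e^{2*t}]]

A has Jordan form J = [[2, 1], [0, 2]] with A = PJP^{-1}, so e^{tA} = P e^{tJ} P^{-1}.

For a Jordan block J_k(λ), e^{tJ_k(λ)} = e^{λt} · (I + tN + t^2 N^2/2! + ... + t^{k-1} N^{k-1}/(k-1)!) where N is the nilpotent superdiagonal part.

Assembling the blocks and conjugating back gives the entries of e^{tA} as shown above.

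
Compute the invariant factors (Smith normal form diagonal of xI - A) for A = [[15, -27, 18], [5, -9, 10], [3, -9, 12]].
The Jordan structure of A has elementary divisors (x - 6)^2, (x - 6). Arranging the block sizes at each eigenvalue in decreasing order and taking row products gives the invariant factors.

Invariant factors (smallest first, each dividing the next): x - 6, (x - 6)^2.

Check: the last factor (x - 6)^2 is the minimal polynomial, and the product (x - 6)^3 is the characteristic polynomial.

x - 6, (x - 6)^2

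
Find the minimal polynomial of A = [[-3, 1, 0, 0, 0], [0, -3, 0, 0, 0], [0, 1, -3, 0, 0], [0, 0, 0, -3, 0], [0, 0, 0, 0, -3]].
The characteristic polynomial factors as (x + 3)^5. The minimal polynomial is ∏(x - λ)^{k_λ} where k_λ is the size of the largest Jordan block at λ.

For λ = -3: rank(A + 3I) = 1, and the largest Jordan block has size 2 (the smallest k with rank((A + 3I)^k) = rank((A + 3I)^(k+1))).

So m_A(x) = (x + 3)^2.

m_A(x) = (x + 3)^2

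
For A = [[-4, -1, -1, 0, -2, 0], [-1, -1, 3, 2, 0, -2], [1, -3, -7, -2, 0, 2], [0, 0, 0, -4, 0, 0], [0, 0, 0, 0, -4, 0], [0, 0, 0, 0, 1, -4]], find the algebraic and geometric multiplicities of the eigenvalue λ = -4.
algebraic multiplicity 6, geometric multiplicity 3

The characteristic polynomial is (x + 4)^6, so the factor x + 4 appears with exponent 6: the algebraic multiplicity is 6.

rank(A + 4I) = 3, so the eigenspace has dimension 6 - 3 = 3: the geometric multiplicity is 3.

Since 3 < 6, A is not diagonalizable.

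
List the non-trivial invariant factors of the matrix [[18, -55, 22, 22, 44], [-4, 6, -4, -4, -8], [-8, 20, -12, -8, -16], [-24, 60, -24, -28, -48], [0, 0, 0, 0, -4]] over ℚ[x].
x + 4, x + 4, x + 4, (x + 4)^2

The Jordan structure of A has elementary divisors (x + 4)^2, (x + 4), (x + 4), (x + 4). Arranging the block sizes at each eigenvalue in decreasing order and taking row products gives the invariant factors.

Invariant factors (smallest first, each dividing the next): x + 4, x + 4, x + 4, (x + 4)^2.

Check: the last factor (x + 4)^2 is the minimal polynomial, and the product (x + 4)^5 is the characteristic polynomial.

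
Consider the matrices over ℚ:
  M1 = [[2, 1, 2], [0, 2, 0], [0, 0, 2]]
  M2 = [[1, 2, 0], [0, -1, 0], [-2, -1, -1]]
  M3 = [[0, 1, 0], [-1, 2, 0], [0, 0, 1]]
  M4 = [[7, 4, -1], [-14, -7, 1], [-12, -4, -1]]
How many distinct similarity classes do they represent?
Characteristic polynomials: χ_{M1} = (x - 2)^3, χ_{M2} = (x - 1)(x + 1)^2, χ_{M3} = (x - 1)^3, χ_{M4} = (x - 1)(x + 1)^2.

{M1}: invariant factors x - 2, (x - 2)^2.

{M2, M4}: invariant factors (x - 1)(x + 1)^2.

{M3}: invariant factors x - 1, (x - 1)^2.

Matrices are similar if and only if their invariant-factor lists agree; the partition into similarity classes is {M1}, {M2, M4}, {M3}.

3 classes: {M1}, {M2, M4}, {M3}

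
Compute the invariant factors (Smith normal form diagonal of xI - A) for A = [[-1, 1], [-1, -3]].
The Jordan structure of A has elementary divisors (x + 2)^2. Arranging the block sizes at each eigenvalue in decreasing order and taking row products gives the invariant factors.

Invariant factors (smallest first, each dividing the next): (x + 2)^2.

Check: the last factor (x + 2)^2 is the minimal polynomial, and the product (x + 2)^2 is the characteristic polynomial.

(x + 2)^2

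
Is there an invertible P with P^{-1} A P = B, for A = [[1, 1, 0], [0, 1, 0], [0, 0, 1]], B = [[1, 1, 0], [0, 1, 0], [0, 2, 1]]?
Two matrices over a field are similar if and only if they have the same invariant factors.

Both A and B have characteristic polynomial (x - 1)^3 and minimal polynomial (x - 1)^2. Computing further, both have invariant factors x - 1, (x - 1)^2. Hence A and B are similar.

Yes.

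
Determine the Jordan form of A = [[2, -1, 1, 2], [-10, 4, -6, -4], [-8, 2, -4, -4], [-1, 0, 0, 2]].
The characteristic polynomial is det(xI - A) = (x - 2)^3(x + 2), so the eigenvalues are -2 (algebraic multiplicity 1), 2 (algebraic multiplicity 3).

For λ = -2: algebraic multiplicity 1 gives one 1×1 block.

For λ = 2: rank(A - 2I) = 3, rank((A - 2I)^2) = 2, rank((A - 2I)^3) = 1. The eigenspace has dimension 4 - 3 = 1, so there is 1 Jordan block; the rank sequence gives block sizes [3].

Assembling the blocks gives the Jordan form J above.

J = [[-2, 0, 0, 0], [0, 2, 1, 0], [0, 0, 2, 1], [0, 0, 0, 2]]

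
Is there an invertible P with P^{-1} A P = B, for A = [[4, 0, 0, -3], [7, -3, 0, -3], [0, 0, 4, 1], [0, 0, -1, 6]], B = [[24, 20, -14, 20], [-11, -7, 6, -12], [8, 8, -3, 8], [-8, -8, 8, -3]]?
No.

Both have characteristic polynomial (x - 5)^2(x - 4)(x + 3), but the minimal polynomial of A is (x - 5)^2(x - 4)(x + 3) while the minimal polynomial of B is (x - 5)(x - 4)(x + 3). The minimal polynomial is a similarity invariant, so A and B are not similar.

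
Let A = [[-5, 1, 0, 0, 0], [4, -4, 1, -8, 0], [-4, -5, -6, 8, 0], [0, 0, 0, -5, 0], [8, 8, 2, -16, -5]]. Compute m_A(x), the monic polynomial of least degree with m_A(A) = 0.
m_A(x) = (x + 5)^3

The characteristic polynomial factors as (x + 5)^5. The minimal polynomial is ∏(x - λ)^{k_λ} where k_λ is the size of the largest Jordan block at λ.

For λ = -5: rank(A + 5I) = 2, and the largest Jordan block has size 3 (the smallest k with rank((A + 5I)^k) = rank((A + 5I)^(k+1))).

So m_A(x) = (x + 5)^3.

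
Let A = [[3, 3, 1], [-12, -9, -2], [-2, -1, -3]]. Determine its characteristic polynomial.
xI - A = [[x - 3, -3, -1], [12, x + 9, 2], [2, 1, x + 3]].

Expanding det(xI - A) along the first row:
det(xI - A) = + (x - 3)·det([[x + 9, 2], [1, x + 3]]) - (-3)·det([[12, 2], [2, x + 3]]) + (-1)·det([[12, x + 9], [2, 1]]).

Evaluating gives χ_A(x) = x^3 + 9x^2 + 27x + 27 = (x + 3)^3.

χ_A(x) = (x + 3)^3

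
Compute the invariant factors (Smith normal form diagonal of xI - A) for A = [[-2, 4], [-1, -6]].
The Jordan structure of A has elementary divisors (x + 4)^2. Arranging the block sizes at each eigenvalue in decreasing order and taking row products gives the invariant factors.

Invariant factors (smallest first, each dividing the next): (x + 4)^2.

Check: the last factor (x + 4)^2 is the minimal polynomial, and the product (x + 4)^2 is the characteristic polynomial.

(x + 4)^2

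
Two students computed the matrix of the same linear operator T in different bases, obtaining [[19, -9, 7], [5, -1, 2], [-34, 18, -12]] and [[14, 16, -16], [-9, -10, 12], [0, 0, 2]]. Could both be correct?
Both have characteristic polynomial (x - 2)^3, but the minimal polynomial of A is (x - 2)^3 while the minimal polynomial of B is (x - 2)^2. The minimal polynomial is a similarity invariant, so A and B are not similar.

No.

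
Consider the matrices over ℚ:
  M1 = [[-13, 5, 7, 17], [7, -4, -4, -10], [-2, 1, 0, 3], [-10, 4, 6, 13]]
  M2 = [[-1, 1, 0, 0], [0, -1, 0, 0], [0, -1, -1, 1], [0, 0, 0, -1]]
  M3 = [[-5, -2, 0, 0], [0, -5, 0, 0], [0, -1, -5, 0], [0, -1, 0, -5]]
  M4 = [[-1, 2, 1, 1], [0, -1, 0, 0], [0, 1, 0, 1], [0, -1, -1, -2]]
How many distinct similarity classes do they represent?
3 classes: {M1}, {M2, M4}, {M3}

Characteristic polynomials: χ_{M1} = (x + 1)^4, χ_{M2} = (x + 1)^4, χ_{M3} = (x + 5)^4, χ_{M4} = (x + 1)^4.

{M1}: invariant factors x + 1, (x + 1)^3.

{M2, M4}: invariant factors (x + 1)^2, (x + 1)^2.

{M3}: invariant factors x + 5, x + 5, (x + 5)^2.

Matrices are similar if and only if their invariant-factor lists agree; the partition into similarity classes is {M1}, {M2, M4}, {M3}.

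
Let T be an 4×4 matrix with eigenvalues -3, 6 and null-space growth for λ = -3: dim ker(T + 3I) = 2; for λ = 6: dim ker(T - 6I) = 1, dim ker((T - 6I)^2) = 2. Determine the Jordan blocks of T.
Jordan blocks: (-3, 1), (-3, 1), (6, 2)

λ = -3: successive nullity increments [2] count blocks of size ≥ k; block sizes are [1, 1].
λ = 6: successive nullity increments [1, 1] count blocks of size ≥ k; block sizes are [2].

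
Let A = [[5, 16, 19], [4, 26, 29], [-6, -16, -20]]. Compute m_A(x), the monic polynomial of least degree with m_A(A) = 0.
m_A(x) = (x - 6)^2(x + 1)

The characteristic polynomial factors as (x - 6)^2(x + 1). The minimal polynomial is ∏(x - λ)^{k_λ} where k_λ is the size of the largest Jordan block at λ.

For λ = -1: rank(A + I) = 2, and the largest Jordan block has size 1 (the smallest k with rank((A + I)^k) = rank((A + I)^(k+1))).
For λ = 6: rank(A - 6I) = 2, and the largest Jordan block has size 2 (the smallest k with rank((A - 6I)^k) = rank((A - 6I)^(k+1))).

So m_A(x) = (x - 6)^2(x + 1).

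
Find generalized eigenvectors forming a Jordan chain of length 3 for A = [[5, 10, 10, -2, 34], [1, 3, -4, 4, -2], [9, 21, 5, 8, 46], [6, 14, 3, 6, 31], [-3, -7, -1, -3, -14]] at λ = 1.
v_1 = [[5, -3, -3, -2, 1]]^T, v_2 = [[-2, 1, 0, 0, 0]]^T, v_3 = [[2, 0, 3, 2, -1]]^T

We seek v_1 ∈ ker((A - I)^3) \ ker((A - I)^2), then set v_{i+1} = (A - I) v_i.

One such chain is v_1 = [[5, -3, -3, -2, 1]]^T, v_2 = [[-2, 1, 0, 0, 0]]^T, v_3 = [[2, 0, 3, 2, -1]]^T. Check: (A - I) v_3 = [[0, 0, 0, 0, 0]]^T = 0.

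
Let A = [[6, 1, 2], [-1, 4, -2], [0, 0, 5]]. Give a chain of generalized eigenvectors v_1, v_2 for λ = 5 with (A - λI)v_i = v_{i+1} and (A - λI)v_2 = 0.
We seek v_1 ∈ ker((A - 5I)^2) \ ker(A - 5I), then set v_{i+1} = (A - 5I) v_i.

One such chain is v_1 = [[-1, 2, 0]]^T, v_2 = [[1, -1, 0]]^T. Check: (A - 5I) v_2 = [[0, 0, 0]]^T = 0.

v_1 = [[-1, 2, 0]]^T, v_2 = [[1, -1, 0]]^T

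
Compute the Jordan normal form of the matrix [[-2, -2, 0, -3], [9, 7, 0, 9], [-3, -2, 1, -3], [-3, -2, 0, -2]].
J = [[1, 1, 0, 0], [0, 1, 0, 0], [0, 0, 1, 0], [0, 0, 0, 1]]

The characteristic polynomial is det(xI - A) = (x - 1)^4, so the eigenvalues are 1 (algebraic multiplicity 4).

For λ = 1: rank(A - I) = 1, rank((A - I)^2) = 0. The eigenspace has dimension 4 - 1 = 3, so there are 3 Jordan blocks; the rank sequence gives block sizes [2, 1, 1].

Assembling the blocks gives the Jordan form J above.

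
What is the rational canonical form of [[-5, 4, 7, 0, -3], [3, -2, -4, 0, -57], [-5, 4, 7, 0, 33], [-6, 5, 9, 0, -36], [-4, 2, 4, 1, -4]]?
The invariant factors of A (the non-unit diagonal entries of the Smith normal form of xI - A over ℚ[x]) are (x + 4)(x^2 + 3)^2, each dividing the next. The characteristic polynomial is their product, (x + 4)(x^2 + 3)^2.

The rational canonical form is the block-diagonal matrix of companion matrices C(f_i):
R = [[0, 0, 0, 0, -36], [1, 0, 0, 0, -9], [0, 1, 0, 0, -24], [0, 0, 1, 0, -6], [0, 0, 0, 1, -4]].

Note the characteristic polynomial does not split into linear factors over ℚ, so A has no Jordan form over ℚ; the rational canonical form exists over any field.

R = [[0, 0, 0, 0, -36], [1, 0, 0, 0, -9], [0, 1, 0, 0, -24], [0, 0, 1, 0, -6], [0, 0, 0, 1, -4]]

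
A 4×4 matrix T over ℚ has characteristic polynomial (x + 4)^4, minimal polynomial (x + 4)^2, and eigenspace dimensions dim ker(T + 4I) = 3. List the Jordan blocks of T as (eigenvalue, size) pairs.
Jordan blocks: (-4, 2), (-4, 1), (-4, 1)

λ = -4: algebraic multiplicity 4 (exponent in χ_T), largest block size 2 (exponent in m_T), 3 blocks (geometric multiplicity). These force block sizes [2, 1, 1].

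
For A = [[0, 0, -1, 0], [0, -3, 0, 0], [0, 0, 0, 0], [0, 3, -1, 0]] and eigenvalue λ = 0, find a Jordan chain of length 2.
v_1 = [[-1, 0, 1, -1]]^T, v_2 = [[-1, 0, 0, -1]]^T

We seek v_1 ∈ ker(A^2) \ ker(A), then set v_{i+1} = A v_i.

One such chain is v_1 = [[-1, 0, 1, -1]]^T, v_2 = [[-1, 0, 0, -1]]^T. Check: A v_2 = [[0, 0, 0, 0]]^T = 0.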